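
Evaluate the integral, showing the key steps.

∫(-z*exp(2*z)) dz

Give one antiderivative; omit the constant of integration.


Step 1. Integrate ∫(-z*exp(2*z)) dz by parts with u = z, dv = (-exp(2*z)) dz, so v = -exp(2*z)/2: now -z*exp(2*z)/2 + ∫(exp(2*z)/2) dz.
Step 2. Evaluate the standard form: now -z*exp(2*z)/2 + exp(2*z)/4.
Answer: -z*exp(2*z)/2 + exp(2*z)/4.


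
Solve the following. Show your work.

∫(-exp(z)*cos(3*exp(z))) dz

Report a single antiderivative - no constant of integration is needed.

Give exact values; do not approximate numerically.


Step 1. Substitute u = exp(z), turning ∫(-exp(z)*cos(3*exp(z))) dz into ∫(-cos(3*u)) du: now ∫(-cos(3*u)) du.
Step 2. Evaluate the standard form: now -sin(3*u)/3.
Step 3. Substitute back u = exp(z): now -sin(3*exp(z))/3.
Answer: -sin(3*exp(z))/3.


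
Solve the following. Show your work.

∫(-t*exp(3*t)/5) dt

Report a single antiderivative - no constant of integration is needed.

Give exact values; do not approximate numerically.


Step 1. Integrate ∫(-t*exp(3*t)/5) dt by parts with u = t, dv = (-exp(3*t)/5) dt, so v = -exp(3*t)/15: now -t*exp(3*t)/15 + ∫(exp(3*t)/15) dt.
Step 2. Evaluate the standard form: now -t*exp(3*t)/15 + exp(3*t)/45.
Answer: -t*exp(3*t)/15 + exp(3*t)/45.


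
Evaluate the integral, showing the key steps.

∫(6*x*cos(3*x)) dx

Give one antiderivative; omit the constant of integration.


Step 1. Integrate ∫(6*x*cos(3*x)) dx by parts with u = x, dv = (6*cos(3*x)) dx, so v = 2*sin(3*x): now 2*x*sin(3*x) + ∫(-2*sin(3*x)) dx.
Step 2. Evaluate the standard form: now 2*x*sin(3*x) + 2*cos(3*x)/3.
Answer: 2*x*sin(3*x) + 2*cos(3*x)/3.


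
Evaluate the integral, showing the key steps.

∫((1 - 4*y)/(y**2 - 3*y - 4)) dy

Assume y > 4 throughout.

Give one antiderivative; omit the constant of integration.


Step 1. Decompose ∫((1 - 4*y)/(y**2 - 3*y - 4)) dy by partial fractions, (1 - 4*y)/(y**2 - 3*y - 4) = -1/(y + 1) - 3/(y - 4): now ∫(-3/(y - 4)) dy + ∫(-1/(y + 1)) dy.
Step 2. Evaluate the standard form [assuming y > 4]: now -3*log(y - 4) + ∫(-1/(y + 1)) dy.
Step 3. Evaluate the standard form [assuming y > -1]: now -3*log(y - 4) - log(y + 1).
Answer: -3*log(y - 4) - log(y + 1).


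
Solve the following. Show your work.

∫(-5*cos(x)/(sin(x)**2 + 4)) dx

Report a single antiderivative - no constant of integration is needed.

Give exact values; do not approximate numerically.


Step 1. Substitute u = sin(x), turning ∫(-5*cos(x)/(sin(x)**2 + 4)) dx into ∫(-5/(u**2 + 4)) du: now ∫(-5/(u**2 + 4)) du.
Step 2. Evaluate the standard form: now -5*atan(u/2)/2.
Step 3. Substitute back u = sin(x): now -5*atan(sin(x)/2)/2.
Answer: -5*atan(sin(x)/2)/2.


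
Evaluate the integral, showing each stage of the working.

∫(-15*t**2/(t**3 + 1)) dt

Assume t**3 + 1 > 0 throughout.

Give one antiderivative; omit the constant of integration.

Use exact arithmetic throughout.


Step 1. Substitute u = t**3 + 1, turning ∫(-15*t**2/(t**3 + 1)) dt into ∫(-5/u) du: now ∫(-5/u) du.
Step 2. Evaluate the standard form [assuming u > 0]: now -5*log(u).
Step 3. Substitute back u = t**3 + 1: now -5*log(t**3 + 1).
Answer: -5*log(t**3 + 1).


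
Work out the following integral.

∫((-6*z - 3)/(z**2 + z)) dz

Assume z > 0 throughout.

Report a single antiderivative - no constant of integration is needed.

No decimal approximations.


Answer: -3*log(z) - 3*log(z + 1).


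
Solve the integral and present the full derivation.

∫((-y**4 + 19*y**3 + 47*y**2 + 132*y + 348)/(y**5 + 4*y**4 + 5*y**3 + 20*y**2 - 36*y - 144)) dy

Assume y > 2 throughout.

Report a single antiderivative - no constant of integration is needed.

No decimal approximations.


Step 1. Decompose ∫((-y**4 + 19*y**3 + 47*y**2 + 132*y + 348)/(y**5 + 4*y**4 + 5*y**3 + 20*y**2 - 36*y - 144)) dy by partial fractions, (-y**4 + 19*y**3 + 47*y**2 + 132*y + 348)/(y**5 + 4*y**4 + 5*y**3 + 20*y**2 - 36*y - 144) = 3/(y**2 + 9) - 3/(y + 4) - 1/(y + 2) + 3/(y - 2): now ∫(3/(y - 2)) dy + ∫(-1/(y + 2)) dy + ∫(-3/(y + 4)) dy + ∫(3/(y**2 + 9)) dy.
Step 2. Evaluate the standard form [assuming y > -4]: now -3*log(y + 4) + ∫(3/(y - 2)) dy + ∫(-1/(y + 2)) dy + ∫(3/(y**2 + 9)) dy.
Step 3. Evaluate the standard form [assuming y > 2]: now 3*log(y - 2) - 3*log(y + 4) + ∫(-1/(y + 2)) dy + ∫(3/(y**2 + 9)) dy.
Step 4. Evaluate the standard form [assuming y > -2]: now 3*log(y - 2) - log(y + 2) - 3*log(y + 4) + ∫(3/(y**2 + 9)) dy.
Step 5. Evaluate the standard form: now 3*log(y - 2) - log(y + 2) - 3*log(y + 4) + atan(y/3).
Answer: 3*log(y - 2) - log(y + 2) - 3*log(y + 4) + atan(y/3).


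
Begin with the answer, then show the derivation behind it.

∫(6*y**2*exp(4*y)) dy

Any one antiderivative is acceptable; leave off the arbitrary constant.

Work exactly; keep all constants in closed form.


The answer is 3*y**2*exp(4*y)/2 - 3*y*exp(4*y)/4 + 3*exp(4*y)/16.
Step 1. Integrate ∫(6*y**2*exp(4*y)) dy by parts with u = y**2, dv = (6*exp(4*y)) dy, so v = 3*exp(4*y)/2: now 3*y**2*exp(4*y)/2 + ∫(-3*y*exp(4*y)) dy.
Step 2. Integrate ∫(-3*y*exp(4*y)) dy by parts with u = y, dv = (-3*exp(4*y)) dy, so v = -3*exp(4*y)/4: now 3*y**2*exp(4*y)/2 - 3*y*exp(4*y)/4 + ∫(3*exp(4*y)/4) dy.
Step 3. Evaluate the standard form: now 3*y**2*exp(4*y)/2 - 3*y*exp(4*y)/4 + 3*exp(4*y)/16.
Answer: 3*y**2*exp(4*y)/2 - 3*y*exp(4*y)/4 + 3*exp(4*y)/16.


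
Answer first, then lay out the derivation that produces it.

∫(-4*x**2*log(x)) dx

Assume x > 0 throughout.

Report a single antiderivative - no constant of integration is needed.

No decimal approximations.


The answer is -4*x**3*log(x)/3 + 4*x**3/9.
Step 1. Integrate ∫(-4*x**2*log(x)) dx by parts with u = log(x), dv = (-4*x**2) dx, so v = -4*x**3/3 [assuming x > 0]: now -4*x**3*log(x)/3 + ∫(4*x**2/3) dx.
Step 2. Evaluate the standard form: now -4*x**3*log(x)/3 + 4*x**3/9.
Answer: -4*x**3*log(x)/3 + 4*x**3/9.


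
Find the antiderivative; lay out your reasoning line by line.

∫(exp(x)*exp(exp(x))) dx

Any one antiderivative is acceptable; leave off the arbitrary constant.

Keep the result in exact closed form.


Step 1. Substitute u = exp(x), turning ∫(exp(x)*exp(exp(x))) dx into ∫(exp(u)) du: now ∫(exp(u)) du.
Step 2. Evaluate the standard form: now exp(u).
Step 3. Substitute back u = exp(x): now exp(exp(x)).
Answer: exp(exp(x)).


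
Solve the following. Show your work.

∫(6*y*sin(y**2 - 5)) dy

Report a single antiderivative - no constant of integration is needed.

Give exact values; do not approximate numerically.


Step 1. Substitute u = y**2 - 5, turning ∫(6*y*sin(y**2 - 5)) dy into ∫(3*sin(u)) du: now ∫(3*sin(u)) du.
Step 2. Evaluate the standard form: now -3*cos(u).
Step 3. Substitute back u = y**2 - 5: now -3*cos(y**2 - 5).
Answer: -3*cos(y**2 - 5).


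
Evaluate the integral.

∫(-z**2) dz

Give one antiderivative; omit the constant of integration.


Answer: -z**3/3.


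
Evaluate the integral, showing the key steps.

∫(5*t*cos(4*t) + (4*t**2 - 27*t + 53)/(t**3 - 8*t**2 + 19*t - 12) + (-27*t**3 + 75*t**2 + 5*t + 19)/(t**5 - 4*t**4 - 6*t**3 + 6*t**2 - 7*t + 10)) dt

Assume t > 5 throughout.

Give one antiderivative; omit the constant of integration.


Step 1. Rewrite: now ∫(5*t*cos(4*t)) dt + ∫((4*t**2 - 27*t + 53)/(t**3 - 8*t**2 + 19*t - 12)) dt + ∫((-27*t**3 + 75*t**2 + 5*t + 19)/(t**5 - 4*t**4 - 6*t**3 + 6*t**2 - 7*t + 10)) dt.
Step 2. Integrate ∫(5*t*cos(4*t)) dt by parts with u = t, dv = (5*cos(4*t)) dt, so v = 5*sin(4*t)/4: now 5*t*sin(4*t)/4 + ∫((4*t**2 - 27*t + 53)/(t**3 - 8*t**2 + 19*t - 12)) dt + ∫((-27*t**3 + 75*t**2 + 5*t + 19)/(t**5 - 4*t**4 - 6*t**3 + 6*t**2 - 7*t + 10)) dt + ∫(-5*sin(4*t)/4) dt.
Step 3. Evaluate the standard form: now 5*t*sin(4*t)/4 + 5*cos(4*t)/16 + ∫((4*t**2 - 27*t + 53)/(t**3 - 8*t**2 + 19*t - 12)) dt + ∫((-27*t**3 + 75*t**2 + 5*t + 19)/(t**5 - 4*t**4 - 6*t**3 + 6*t**2 - 7*t + 10)) dt.
Step 4. Decompose ∫((4*t**2 - 27*t + 53)/(t**3 - 8*t**2 + 19*t - 12)) dt by partial fractions, (4*t**2 - 27*t + 53)/(t**3 - 8*t**2 + 19*t - 12) = 5/(t - 1) - 4/(t - 3) + 3/(t - 4): now 5*t*sin(4*t)/4 + 5*cos(4*t)/16 + ∫((-27*t**3 + 75*t**2 + 5*t + 19)/(t**5 - 4*t**4 - 6*t**3 + 6*t**2 - 7*t + 10)) dt + ∫(3/(t - 4)) dt + ∫(-4/(t - 3)) dt + ∫(5/(t - 1)) dt.
Step 5. Evaluate the standard form [assuming t > 3]: now 5*t*sin(4*t)/4 - 4*log(t - 3) + 5*cos(4*t)/16 + ∫((-27*t**3 + 75*t**2 + 5*t + 19)/(t**5 - 4*t**4 - 6*t**3 + 6*t**2 - 7*t + 10)) dt + ∫(3/(t - 4)) dt + ∫(5/(t - 1)) dt.
Step 6. Evaluate the standard form [assuming t > 1]: now 5*t*sin(4*t)/4 - 4*log(t - 3) + 5*log(t - 1) + 5*cos(4*t)/16 + ∫((-27*t**3 + 75*t**2 + 5*t + 19)/(t**5 - 4*t**4 - 6*t**3 + 6*t**2 - 7*t + 10)) dt + ∫(3/(t - 4)) dt.
Step 7. Evaluate the standard form [assuming t > 4]: now 5*t*sin(4*t)/4 + 3*log(t - 4) - 4*log(t - 3) + 5*log(t - 1) + 5*cos(4*t)/16 + ∫((-27*t**3 + 75*t**2 + 5*t + 19)/(t**5 - 4*t**4 - 6*t**3 + 6*t**2 - 7*t + 10)) dt.
Step 8. Decompose ∫((-27*t**3 + 75*t**2 + 5*t + 19)/(t**5 - 4*t**4 - 6*t**3 + 6*t**2 - 7*t + 10)) dt by partial fractions, (-27*t**3 + 75*t**2 + 5*t + 19)/(t**5 - 4*t**4 - 6*t**3 + 6*t**2 - 7*t + 10) = -4/(t**2 + 1) + 5/(t + 2) - 3/(t - 1) - 2/(t - 5): now 5*t*sin(4*t)/4 + 3*log(t - 4) - 4*log(t - 3) + 5*log(t - 1) + 5*cos(4*t)/16 + ∫(-2/(t - 5)) dt + ∫(-3/(t - 1)) dt + ∫(5/(t + 2)) dt + ∫(-4/(t**2 + 1)) dt.
Step 9. Evaluate the standard form [assuming t > 5]: now 5*t*sin(4*t)/4 - 2*log(t - 5) + 3*log(t - 4) - 4*log(t - 3) + 5*log(t - 1) + 5*cos(4*t)/16 + ∫(-3/(t - 1)) dt + ∫(5/(t + 2)) dt + ∫(-4/(t**2 + 1)) dt.
Step 10. Evaluate the standard form [assuming t > -2]: now 5*t*sin(4*t)/4 - 2*log(t - 5) + 3*log(t - 4) - 4*log(t - 3) + 5*log(t - 1) + 5*log(t + 2) + 5*cos(4*t)/16 + ∫(-3/(t - 1)) dt + ∫(-4/(t**2 + 1)) dt.
Step 11. Evaluate the standard form [assuming t > 1]: now 5*t*sin(4*t)/4 - 2*log(t - 5) + 3*log(t - 4) - 4*log(t - 3) + 2*log(t - 1) + 5*log(t + 2) + 5*cos(4*t)/16 + ∫(-4/(t**2 + 1)) dt.
Step 12. Evaluate the standard form: now 5*t*sin(4*t)/4 - 2*log(t - 5) + 3*log(t - 4) - 4*log(t - 3) + 2*log(t - 1) + 5*log(t + 2) + 5*cos(4*t)/16 - 4*atan(t).
Answer: 5*t*sin(4*t)/4 - 2*log(t - 5) + 3*log(t - 4) - 4*log(t - 3) + 2*log(t - 1) + 5*log(t + 2) + 5*cos(4*t)/16 - 4*atan(t).


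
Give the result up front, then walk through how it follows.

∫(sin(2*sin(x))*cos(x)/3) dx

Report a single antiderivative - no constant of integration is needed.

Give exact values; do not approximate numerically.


The answer is -cos(2*sin(x))/6.
Step 1. Substitute u = sin(x), turning ∫(sin(2*sin(x))*cos(x)/3) dx into ∫(sin(2*u)/3) du: now ∫(sin(2*u)/3) du.
Step 2. Evaluate the standard form: now -cos(2*u)/6.
Step 3. Substitute back u = sin(x): now -cos(2*sin(x))/6.
Answer: -cos(2*sin(x))/6.


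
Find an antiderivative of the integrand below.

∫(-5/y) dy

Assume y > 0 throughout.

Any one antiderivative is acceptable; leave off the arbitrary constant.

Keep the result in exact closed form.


Answer: -5*log(y).


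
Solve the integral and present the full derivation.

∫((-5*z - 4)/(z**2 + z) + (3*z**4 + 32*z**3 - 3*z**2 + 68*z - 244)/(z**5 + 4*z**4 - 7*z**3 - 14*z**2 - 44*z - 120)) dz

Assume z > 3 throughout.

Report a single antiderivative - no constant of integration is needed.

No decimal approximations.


Step 1. Rewrite: now ∫((-5*z - 4)/(z**2 + z)) dz + ∫((3*z**4 + 32*z**3 - 3*z**2 + 68*z - 244)/(z**5 + 4*z**4 - 7*z**3 - 14*z**2 - 44*z - 120)) dz.
Step 2. Decompose ∫((3*z**4 + 32*z**3 - 3*z**2 + 68*z - 244)/(z**5 + 4*z**4 - 7*z**3 - 14*z**2 - 44*z - 120)) dz by partial fractions, (3*z**4 + 32*z**3 - 3*z**2 + 68*z - 244)/(z**5 + 4*z**4 - 7*z**3 - 14*z**2 - 44*z - 120) = 4/(z**2 + 4) - 4/(z + 5) + 5/(z + 2) + 2/(z - 3): now ∫((-5*z - 4)/(z**2 + z)) dz + ∫(2/(z - 3)) dz + ∫(5/(z + 2)) dz + ∫(-4/(z + 5)) dz + ∫(4/(z**2 + 4)) dz.
Step 3. Evaluate the standard form [assuming z > -2]: now 5*log(z + 2) + ∫((-5*z - 4)/(z**2 + z)) dz + ∫(2/(z - 3)) dz + ∫(-4/(z + 5)) dz + ∫(4/(z**2 + 4)) dz.
Step 4. Evaluate the standard form [assuming z > -5]: now 5*log(z + 2) - 4*log(z + 5) + ∫((-5*z - 4)/(z**2 + z)) dz + ∫(2/(z - 3)) dz + ∫(4/(z**2 + 4)) dz.
Step 5. Evaluate the standard form [assuming z > 3]: now 2*log(z - 3) + 5*log(z + 2) - 4*log(z + 5) + ∫((-5*z - 4)/(z**2 + z)) dz + ∫(4/(z**2 + 4)) dz.
Step 6. Evaluate the standard form: now 2*log(z - 3) + 5*log(z + 2) - 4*log(z + 5) + 2*atan(z/2) + ∫((-5*z - 4)/(z**2 + z)) dz.
Step 7. Decompose ∫((-5*z - 4)/(z**2 + z)) dz by partial fractions, (-5*z - 4)/(z**2 + z) = -1/(z + 1) - 4/z: now 2*log(z - 3) + 5*log(z + 2) - 4*log(z + 5) + 2*atan(z/2) + ∫(-4/z) dz + ∫(-1/(z + 1)) dz.
Step 8. Evaluate the standard form [assuming z > -1]: now 2*log(z - 3) - log(z + 1) + 5*log(z + 2) - 4*log(z + 5) + 2*atan(z/2) + ∫(-4/z) dz.
Step 9. Evaluate the standard form [assuming z > 0]: now -4*log(z) + 2*log(z - 3) - log(z + 1) + 5*log(z + 2) - 4*log(z + 5) + 2*atan(z/2).
Answer: -4*log(z) + 2*log(z - 3) - log(z + 1) + 5*log(z + 2) - 4*log(z + 5) + 2*atan(z/2).


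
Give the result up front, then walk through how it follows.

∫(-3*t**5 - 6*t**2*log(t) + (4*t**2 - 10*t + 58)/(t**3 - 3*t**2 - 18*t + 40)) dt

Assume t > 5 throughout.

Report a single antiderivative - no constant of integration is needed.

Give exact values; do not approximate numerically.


The answer is -t**6/2 - 2*t**3*log(t) + 2*t**3/3 + 4*log(t - 5) - 3*log(t - 2) + 3*log(t + 4).
Step 1. Rewrite: now ∫(-3*t**5) dt + ∫(-6*t**2*log(t)) dt + ∫((4*t**2 - 10*t + 58)/(t**3 - 3*t**2 - 18*t + 40)) dt.
Step 2. Integrate ∫(-6*t**2*log(t)) dt by parts with u = log(t), dv = (-6*t**2) dt, so v = -2*t**3 [assuming t > 0]: now -2*t**3*log(t) + ∫(2*t**2) dt + ∫(-3*t**5) dt + ∫((4*t**2 - 10*t + 58)/(t**3 - 3*t**2 - 18*t + 40)) dt.
Step 3. Evaluate the standard form: now -2*t**3*log(t) + 2*t**3/3 + ∫(-3*t**5) dt + ∫((4*t**2 - 10*t + 58)/(t**3 - 3*t**2 - 18*t + 40)) dt.
Step 4. Evaluate the standard form: now -t**6/2 - 2*t**3*log(t) + 2*t**3/3 + ∫((4*t**2 - 10*t + 58)/(t**3 - 3*t**2 - 18*t + 40)) dt.
Step 5. Decompose ∫((4*t**2 - 10*t + 58)/(t**3 - 3*t**2 - 18*t + 40)) dt by partial fractions, (4*t**2 - 10*t + 58)/(t**3 - 3*t**2 - 18*t + 40) = 3/(t + 4) - 3/(t - 2) + 4/(t - 5): now -t**6/2 - 2*t**3*log(t) + 2*t**3/3 + ∫(4/(t - 5)) dt + ∫(-3/(t - 2)) dt + ∫(3/(t + 4)) dt.
Step 6. Evaluate the standard form [assuming t > 2]: now -t**6/2 - 2*t**3*log(t) + 2*t**3/3 - 3*log(t - 2) + ∫(4/(t - 5)) dt + ∫(3/(t + 4)) dt.
Step 7. Evaluate the standard form [assuming t > 5]: now -t**6/2 - 2*t**3*log(t) + 2*t**3/3 + 4*log(t - 5) - 3*log(t - 2) + ∫(3/(t + 4)) dt.
Step 8. Evaluate the standard form [assuming t > -4]: now -t**6/2 - 2*t**3*log(t) + 2*t**3/3 + 4*log(t - 5) - 3*log(t - 2) + 3*log(t + 4).
Answer: -t**6/2 - 2*t**3*log(t) + 2*t**3/3 + 4*log(t - 5) - 3*log(t - 2) + 3*log(t + 4).


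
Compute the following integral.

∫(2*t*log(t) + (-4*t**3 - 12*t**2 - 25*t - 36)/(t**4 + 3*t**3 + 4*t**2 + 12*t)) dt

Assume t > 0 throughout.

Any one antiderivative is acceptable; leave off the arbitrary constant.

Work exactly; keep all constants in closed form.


Answer: t**2*log(t) - t**2/2 - 3*log(t) - log(t + 3) - 3*atan(t/2)/2.


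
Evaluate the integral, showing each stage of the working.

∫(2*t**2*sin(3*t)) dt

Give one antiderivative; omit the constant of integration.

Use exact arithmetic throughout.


Step 1. Integrate ∫(2*t**2*sin(3*t)) dt by parts with u = t**2, dv = (2*sin(3*t)) dt, so v = -2*cos(3*t)/3: now -2*t**2*cos(3*t)/3 + ∫(4*t*cos(3*t)/3) dt.
Step 2. Integrate ∫(4*t*cos(3*t)/3) dt by parts with u = t, dv = (4*cos(3*t)/3) dt, so v = 4*sin(3*t)/9: now -2*t**2*cos(3*t)/3 + 4*t*sin(3*t)/9 + ∫(-4*sin(3*t)/9) dt.
Step 3. Evaluate the standard form: now -2*t**2*cos(3*t)/3 + 4*t*sin(3*t)/9 + 4*cos(3*t)/27.
Answer: -2*t**2*cos(3*t)/3 + 4*t*sin(3*t)/9 + 4*cos(3*t)/27.


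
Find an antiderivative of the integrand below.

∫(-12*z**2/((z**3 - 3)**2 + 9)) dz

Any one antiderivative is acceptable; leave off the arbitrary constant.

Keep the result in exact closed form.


Answer: -4*atan(z**3/3 - 1)/3.


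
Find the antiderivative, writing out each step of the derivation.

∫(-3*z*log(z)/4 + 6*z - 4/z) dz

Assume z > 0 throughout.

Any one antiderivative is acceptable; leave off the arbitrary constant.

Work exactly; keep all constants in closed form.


Step 1. Rewrite: now ∫(-4/z) dz + ∫(6*z) dz + ∫(-3*z*log(z)/4) dz.
Step 2. Integrate ∫(-3*z*log(z)/4) dz by parts with u = log(z), dv = (-3*z/4) dz, so v = -3*z**2/8 [assuming z > 0]: now -3*z**2*log(z)/8 + ∫(-4/z) dz + ∫(3*z/8) dz + ∫(6*z) dz.
Step 3. Evaluate the standard form: now -3*z**2*log(z)/8 + 3*z**2/16 + ∫(-4/z) dz + ∫(6*z) dz.
Step 4. Evaluate the standard form [assuming z > 0]: now -3*z**2*log(z)/8 + 3*z**2/16 - 4*log(z) + ∫(6*z) dz.
Step 5. Evaluate the standard form: now -3*z**2*log(z)/8 + 51*z**2/16 - 4*log(z).
Answer: -3*z**2*log(z)/8 + 51*z**2/16 - 4*log(z).


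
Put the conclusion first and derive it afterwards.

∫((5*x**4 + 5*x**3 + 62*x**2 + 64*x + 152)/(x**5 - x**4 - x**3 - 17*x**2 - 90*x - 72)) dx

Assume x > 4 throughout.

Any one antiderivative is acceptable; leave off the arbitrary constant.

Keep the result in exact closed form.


The answer is 4*log(x - 4) - 3*log(x + 1) + 4*log(x + 2) - atan(x/3)/3.
Step 1. Decompose ∫((5*x**4 + 5*x**3 + 62*x**2 + 64*x + 152)/(x**5 - x**4 - x**3 - 17*x**2 - 90*x - 72)) dx by partial fractions, (5*x**4 + 5*x**3 + 62*x**2 + 64*x + 152)/(x**5 - x**4 - x**3 - 17*x**2 - 90*x - 72) = -1/(x**2 + 9) + 4/(x + 2) - 3/(x + 1) + 4/(x - 4): now ∫(4/(x - 4)) dx + ∫(-3/(x + 1)) dx + ∫(4/(x + 2)) dx + ∫(-1/(x**2 + 9)) dx.
Step 2. Evaluate the standard form [assuming x > -1]: now -3*log(x + 1) + ∫(4/(x - 4)) dx + ∫(4/(x + 2)) dx + ∫(-1/(x**2 + 9)) dx.
Step 3. Evaluate the standard form [assuming x > -2]: now -3*log(x + 1) + 4*log(x + 2) + ∫(4/(x - 4)) dx + ∫(-1/(x**2 + 9)) dx.
Step 4. Evaluate the standard form [assuming x > 4]: now 4*log(x - 4) - 3*log(x + 1) + 4*log(x + 2) + ∫(-1/(x**2 + 9)) dx.
Step 5. Evaluate the standard form: now 4*log(x - 4) - 3*log(x + 1) + 4*log(x + 2) - atan(x/3)/3.
Answer: 4*log(x - 4) - 3*log(x + 1) + 4*log(x + 2) - atan(x/3)/3.


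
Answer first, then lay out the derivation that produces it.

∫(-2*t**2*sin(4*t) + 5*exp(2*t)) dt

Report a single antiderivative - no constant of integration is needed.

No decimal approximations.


The answer is t**2*cos(4*t)/2 - t*sin(4*t)/4 + 5*exp(2*t)/2 - cos(4*t)/16.
Step 1. Rewrite: now ∫(-2*t**2*sin(4*t)) dt + ∫(5*exp(2*t)) dt.
Step 2. Integrate ∫(-2*t**2*sin(4*t)) dt by parts with u = t**2, dv = (-2*sin(4*t)) dt, so v = cos(4*t)/2: now t**2*cos(4*t)/2 + ∫(-t*cos(4*t)) dt + ∫(5*exp(2*t)) dt.
Step 3. Integrate ∫(-t*cos(4*t)) dt by parts with u = t, dv = (-cos(4*t)) dt, so v = -sin(4*t)/4: now t**2*cos(4*t)/2 - t*sin(4*t)/4 + ∫(5*exp(2*t)) dt + ∫(sin(4*t)/4) dt.
Step 4. Evaluate the standard form: now t**2*cos(4*t)/2 - t*sin(4*t)/4 - cos(4*t)/16 + ∫(5*exp(2*t)) dt.
Step 5. Evaluate the standard form: now t**2*cos(4*t)/2 - t*sin(4*t)/4 + 5*exp(2*t)/2 - cos(4*t)/16.
Answer: t**2*cos(4*t)/2 - t*sin(4*t)/4 + 5*exp(2*t)/2 - cos(4*t)/16.


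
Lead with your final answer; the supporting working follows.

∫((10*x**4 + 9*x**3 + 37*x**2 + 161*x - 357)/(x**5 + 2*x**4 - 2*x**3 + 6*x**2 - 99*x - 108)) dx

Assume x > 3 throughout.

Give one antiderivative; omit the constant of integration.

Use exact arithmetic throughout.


The answer is 3*log(x - 3) + 4*log(x + 1) + 3*log(x + 4) - 4*atan(x/3)/3.
Step 1. Decompose ∫((10*x**4 + 9*x**3 + 37*x**2 + 161*x - 357)/(x**5 + 2*x**4 - 2*x**3 + 6*x**2 - 99*x - 108)) dx by partial fractions, (10*x**4 + 9*x**3 + 37*x**2 + 161*x - 357)/(x**5 + 2*x**4 - 2*x**3 + 6*x**2 - 99*x - 108) = -4/(x**2 + 9) + 3/(x + 4) + 4/(x + 1) + 3/(x - 3): now ∫(3/(x - 3)) dx + ∫(4/(x + 1)) dx + ∫(3/(x + 4)) dx + ∫(-4/(x**2 + 9)) dx.
Step 2. Evaluate the standard form [assuming x > -4]: now 3*log(x + 4) + ∫(3/(x - 3)) dx + ∫(4/(x + 1)) dx + ∫(-4/(x**2 + 9)) dx.
Step 3. Evaluate the standard form [assuming x > 3]: now 3*log(x - 3) + 3*log(x + 4) + ∫(4/(x + 1)) dx + ∫(-4/(x**2 + 9)) dx.
Step 4. Evaluate the standard form [assuming x > -1]: now 3*log(x - 3) + 4*log(x + 1) + 3*log(x + 4) + ∫(-4/(x**2 + 9)) dx.
Step 5. Evaluate the standard form: now 3*log(x - 3) + 4*log(x + 1) + 3*log(x + 4) - 4*atan(x/3)/3.
Answer: 3*log(x - 3) + 4*log(x + 1) + 3*log(x + 4) - 4*atan(x/3)/3.


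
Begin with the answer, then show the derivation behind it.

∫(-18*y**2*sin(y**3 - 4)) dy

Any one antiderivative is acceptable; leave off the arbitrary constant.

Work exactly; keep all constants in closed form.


The answer is 6*cos(y**3 - 4).
Step 1. Substitute u = y**3 - 4, turning ∫(-18*y**2*sin(y**3 - 4)) dy into ∫(-6*sin(u)) du: now ∫(-6*sin(u)) du.
Step 2. Evaluate the standard form: now 6*cos(u).
Step 3. Substitute back u = y**3 - 4: now 6*cos(y**3 - 4).
Answer: 6*cos(y**3 - 4).


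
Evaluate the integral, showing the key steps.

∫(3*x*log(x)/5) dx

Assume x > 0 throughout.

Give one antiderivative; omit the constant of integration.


Step 1. Integrate ∫(3*x*log(x)/5) dx by parts with u = log(x), dv = (3*x/5) dx, so v = 3*x**2/10 [assuming x > 0]: now 3*x**2*log(x)/10 + ∫(-3*x/10) dx.
Step 2. Evaluate the standard form: now 3*x**2*log(x)/10 - 3*x**2/20.
Answer: 3*x**2*log(x)/10 - 3*x**2/20.


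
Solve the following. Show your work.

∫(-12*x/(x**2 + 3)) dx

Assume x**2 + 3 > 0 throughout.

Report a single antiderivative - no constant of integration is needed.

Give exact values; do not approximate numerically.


Step 1. Substitute u = x**2 + 3, turning ∫(-12*x/(x**2 + 3)) dx into ∫(-6/u) du: now ∫(-6/u) du.
Step 2. Evaluate the standard form [assuming u > 0]: now -6*log(u).
Step 3. Substitute back u = x**2 + 3: now -6*log(x**2 + 3).
Answer: -6*log(x**2 + 3).


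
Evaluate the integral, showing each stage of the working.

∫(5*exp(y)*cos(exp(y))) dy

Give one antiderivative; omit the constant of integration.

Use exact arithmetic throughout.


Step 1. Substitute u = exp(y), turning ∫(5*exp(y)*cos(exp(y))) dy into ∫(5*cos(u)) du: now ∫(5*cos(u)) du.
Step 2. Evaluate the standard form: now 5*sin(u).
Step 3. Substitute back u = exp(y): now 5*sin(exp(y)).
Answer: 5*sin(exp(y)).


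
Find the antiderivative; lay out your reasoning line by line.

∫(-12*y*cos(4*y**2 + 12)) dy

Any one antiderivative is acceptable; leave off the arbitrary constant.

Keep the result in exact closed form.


Step 1. Substitute u = y**2 + 3, turning ∫(-12*y*cos(4*y**2 + 12)) dy into ∫(-6*cos(4*u)) du: now ∫(-6*cos(4*u)) du.
Step 2. Evaluate the standard form: now -3*sin(4*u)/2.
Step 3. Substitute back u = y**2 + 3: now -3*sin(4*y**2 + 12)/2.
Answer: -3*sin(4*y**2 + 12)/2.


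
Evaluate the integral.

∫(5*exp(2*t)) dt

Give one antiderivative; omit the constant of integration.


Answer: 5*exp(2*t)/2.


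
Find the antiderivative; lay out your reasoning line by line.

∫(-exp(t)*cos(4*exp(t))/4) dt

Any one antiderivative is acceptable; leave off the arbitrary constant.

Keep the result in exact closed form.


Step 1. Substitute u = exp(t), turning ∫(-exp(t)*cos(4*exp(t))/4) dt into ∫(-cos(4*u)/4) du: now ∫(-cos(4*u)/4) du.
Step 2. Evaluate the standard form: now -sin(4*u)/16.
Step 3. Substitute back u = exp(t): now -sin(4*exp(t))/16.
Answer: -sin(4*exp(t))/16.


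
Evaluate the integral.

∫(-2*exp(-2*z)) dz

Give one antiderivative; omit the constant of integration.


Answer: exp(-2*z).


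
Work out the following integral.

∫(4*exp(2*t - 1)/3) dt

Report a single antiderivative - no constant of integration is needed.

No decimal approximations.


Answer: 2*exp(2*t - 1)/3.


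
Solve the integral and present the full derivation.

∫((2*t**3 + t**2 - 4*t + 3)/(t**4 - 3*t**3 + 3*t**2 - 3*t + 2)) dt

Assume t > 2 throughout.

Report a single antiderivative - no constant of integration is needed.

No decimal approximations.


Step 1. Decompose ∫((2*t**3 + t**2 - 4*t + 3)/(t**4 - 3*t**3 + 3*t**2 - 3*t + 2)) dt by partial fractions, (2*t**3 + t**2 - 4*t + 3)/(t**4 - 3*t**3 + 3*t**2 - 3*t + 2) = 2/(t**2 + 1) - 1/(t - 1) + 3/(t - 2): now ∫(3/(t - 2)) dt + ∫(-1/(t - 1)) dt + ∫(2/(t**2 + 1)) dt.
Step 2. Evaluate the standard form [assuming t > 2]: now 3*log(t - 2) + ∫(-1/(t - 1)) dt + ∫(2/(t**2 + 1)) dt.
Step 3. Evaluate the standard form [assuming t > 1]: now 3*log(t - 2) - log(t - 1) + ∫(2/(t**2 + 1)) dt.
Step 4. Evaluate the standard form: now 3*log(t - 2) - log(t - 1) + 2*atan(t).
Answer: 3*log(t - 2) - log(t - 1) + 2*atan(t).


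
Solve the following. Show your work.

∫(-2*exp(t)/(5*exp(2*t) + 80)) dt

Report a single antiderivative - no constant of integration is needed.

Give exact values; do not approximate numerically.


Step 1. Substitute u = exp(t), turning ∫(-2*exp(t)/(5*exp(2*t) + 80)) dt into ∫(-2/(5*(u**2 + 16))) du: now ∫(-2/(5*(u**2 + 16))) du.
Step 2. Evaluate the standard form: now -atan(u/4)/10.
Step 3. Substitute back u = exp(t): now -atan(exp(t)/4)/10.
Answer: -atan(exp(t)/4)/10.


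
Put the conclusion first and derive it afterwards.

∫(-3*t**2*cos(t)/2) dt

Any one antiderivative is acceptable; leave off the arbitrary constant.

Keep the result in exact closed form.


The answer is -3*t**2*sin(t)/2 - 3*t*cos(t) + 3*sin(t).
Step 1. Integrate ∫(-3*t**2*cos(t)/2) dt by parts with u = t**2, dv = (-3*cos(t)/2) dt, so v = -3*sin(t)/2: now -3*t**2*sin(t)/2 + ∫(3*t*sin(t)) dt.
Step 2. Integrate ∫(3*t*sin(t)) dt by parts with u = t, dv = (3*sin(t)) dt, so v = -3*cos(t): now -3*t**2*sin(t)/2 - 3*t*cos(t) + ∫(3*cos(t)) dt.
Step 3. Evaluate the standard form: now -3*t**2*sin(t)/2 - 3*t*cos(t) + 3*sin(t).
Answer: -3*t**2*sin(t)/2 - 3*t*cos(t) + 3*sin(t).


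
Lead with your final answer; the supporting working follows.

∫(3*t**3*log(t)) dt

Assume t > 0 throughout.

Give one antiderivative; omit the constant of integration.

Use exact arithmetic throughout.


The answer is 3*t**4*log(t)/4 - 3*t**4/16.
Step 1. Integrate ∫(3*t**3*log(t)) dt by parts with u = log(t), dv = (3*t**3) dt, so v = 3*t**4/4 [assuming t > 0]: now 3*t**4*log(t)/4 + ∫(-3*t**3/4) dt.
Step 2. Evaluate the standard form: now 3*t**4*log(t)/4 - 3*t**4/16.
Answer: 3*t**4*log(t)/4 - 3*t**4/16.


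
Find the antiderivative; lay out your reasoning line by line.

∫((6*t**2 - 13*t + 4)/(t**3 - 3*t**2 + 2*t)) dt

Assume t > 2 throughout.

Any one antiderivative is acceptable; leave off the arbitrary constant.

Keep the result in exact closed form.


Step 1. Decompose ∫((6*t**2 - 13*t + 4)/(t**3 - 3*t**2 + 2*t)) dt by partial fractions, (6*t**2 - 13*t + 4)/(t**3 - 3*t**2 + 2*t) = 3/(t - 1) + 1/(t - 2) + 2/t: now ∫(2/t) dt + ∫(1/(t - 2)) dt + ∫(3/(t - 1)) dt.
Step 2. Evaluate the standard form [assuming t > 2]: now log(t - 2) + ∫(2/t) dt + ∫(3/(t - 1)) dt.
Step 3. Evaluate the standard form [assuming t > 1]: now log(t - 2) + 3*log(t - 1) + ∫(2/t) dt.
Step 4. Evaluate the standard form [assuming t > 0]: now 2*log(t) + log(t - 2) + 3*log(t - 1).
Answer: 2*log(t) + log(t - 2) + 3*log(t - 1).


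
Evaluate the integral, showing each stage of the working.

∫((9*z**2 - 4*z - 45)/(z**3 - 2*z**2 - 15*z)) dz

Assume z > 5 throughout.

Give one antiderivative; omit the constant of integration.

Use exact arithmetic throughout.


Step 1. Decompose ∫((9*z**2 - 4*z - 45)/(z**3 - 2*z**2 - 15*z)) dz by partial fractions, (9*z**2 - 4*z - 45)/(z**3 - 2*z**2 - 15*z) = 2/(z + 3) + 4/(z - 5) + 3/z: now ∫(3/z) dz + ∫(4/(z - 5)) dz + ∫(2/(z + 3)) dz.
Step 2. Evaluate the standard form [assuming z > -3]: now 2*log(z + 3) + ∫(3/z) dz + ∫(4/(z - 5)) dz.
Step 3. Evaluate the standard form [assuming z > 5]: now 4*log(z - 5) + 2*log(z + 3) + ∫(3/z) dz.
Step 4. Evaluate the standard form [assuming z > 0]: now 3*log(z) + 4*log(z - 5) + 2*log(z + 3).
Answer: 3*log(z) + 4*log(z - 5) + 2*log(z + 3).


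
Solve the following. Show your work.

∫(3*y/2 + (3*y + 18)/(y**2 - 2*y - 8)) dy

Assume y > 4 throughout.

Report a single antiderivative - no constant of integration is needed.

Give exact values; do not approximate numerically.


Step 1. Rewrite: now ∫(3*y/2) dy + ∫((3*y + 18)/(y**2 - 2*y - 8)) dy.
Step 2. Evaluate the standard form: now 3*y**2/4 + ∫((3*y + 18)/(y**2 - 2*y - 8)) dy.
Step 3. Decompose ∫((3*y + 18)/(y**2 - 2*y - 8)) dy by partial fractions, (3*y + 18)/(y**2 - 2*y - 8) = -2/(y + 2) + 5/(y - 4): now 3*y**2/4 + ∫(5/(y - 4)) dy + ∫(-2/(y + 2)) dy.
Step 4. Evaluate the standard form [assuming y > -2]: now 3*y**2/4 - 2*log(y + 2) + ∫(5/(y - 4)) dy.
Step 5. Evaluate the standard form [assuming y > 4]: now 3*y**2/4 + 5*log(y - 4) - 2*log(y + 2).
Answer: 3*y**2/4 + 5*log(y - 4) - 2*log(y + 2).


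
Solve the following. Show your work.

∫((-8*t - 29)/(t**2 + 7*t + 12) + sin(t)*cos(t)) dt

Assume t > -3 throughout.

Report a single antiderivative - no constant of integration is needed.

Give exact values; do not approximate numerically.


Step 1. Rewrite: now ∫((-8*t - 29)/(t**2 + 7*t + 12)) dt + ∫(sin(t)*cos(t)) dt.
Step 2. Decompose ∫((-8*t - 29)/(t**2 + 7*t + 12)) dt by partial fractions, (-8*t - 29)/(t**2 + 7*t + 12) = -3/(t + 4) - 5/(t + 3): now ∫(sin(t)*cos(t)) dt + ∫(-5/(t + 3)) dt + ∫(-3/(t + 4)) dt.
Step 3. Evaluate the standard form [assuming t > -4]: now -3*log(t + 4) + ∫(sin(t)*cos(t)) dt + ∫(-5/(t + 3)) dt.
Step 4. Evaluate the standard form [assuming t > -3]: now -5*log(t + 3) - 3*log(t + 4) + ∫(sin(t)*cos(t)) dt.
Step 5. Substitute u = sin(t), turning ∫(sin(t)*cos(t)) dt into ∫(u) du: now -5*log(t + 3) - 3*log(t + 4) + ∫(u) du.
Step 6. Evaluate the standard form: now u**2/2 - 5*log(t + 3) - 3*log(t + 4).
Step 7. Substitute back u = sin(t): now -5*log(t + 3) - 3*log(t + 4) + sin(t)**2/2.
Answer: -5*log(t + 3) - 3*log(t + 4) + sin(t)**2/2.


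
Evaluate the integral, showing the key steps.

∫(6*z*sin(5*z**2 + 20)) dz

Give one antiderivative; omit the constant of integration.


Step 1. Substitute u = z**2 + 4, turning ∫(6*z*sin(5*z**2 + 20)) dz into ∫(3*sin(5*u)) du: now ∫(3*sin(5*u)) du.
Step 2. Evaluate the standard form: now -3*cos(5*u)/5.
Step 3. Substitute back u = z**2 + 4: now -3*cos(5*z**2 + 20)/5.
Answer: -3*cos(5*z**2 + 20)/5.


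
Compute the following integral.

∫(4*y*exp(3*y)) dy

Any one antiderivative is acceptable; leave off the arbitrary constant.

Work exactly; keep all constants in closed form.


Answer: 4*y*exp(3*y)/3 - 4*exp(3*y)/9.


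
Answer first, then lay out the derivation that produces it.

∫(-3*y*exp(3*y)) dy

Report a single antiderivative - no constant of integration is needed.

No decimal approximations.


The answer is -y*exp(3*y) + exp(3*y)/3.
Step 1. Integrate ∫(-3*y*exp(3*y)) dy by parts with u = y, dv = (-3*exp(3*y)) dy, so v = -exp(3*y): now -y*exp(3*y) + ∫(exp(3*y)) dy.
Step 2. Evaluate the standard form: now -y*exp(3*y) + exp(3*y)/3.
Answer: -y*exp(3*y) + exp(3*y)/3.


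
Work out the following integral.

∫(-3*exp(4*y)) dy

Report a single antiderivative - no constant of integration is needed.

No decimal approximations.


Answer: -3*exp(4*y)/4.


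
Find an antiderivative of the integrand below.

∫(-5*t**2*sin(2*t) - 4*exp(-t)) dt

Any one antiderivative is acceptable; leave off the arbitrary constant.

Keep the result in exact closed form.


Answer: 5*t**2*cos(2*t)/2 - 5*t*sin(2*t)/2 - 5*cos(2*t)/4 + 4*exp(-t).


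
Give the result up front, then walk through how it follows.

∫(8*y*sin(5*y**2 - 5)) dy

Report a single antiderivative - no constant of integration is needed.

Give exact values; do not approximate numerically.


The answer is -4*cos(5*y**2 - 5)/5.
Step 1. Substitute u = y**2 - 1, turning ∫(8*y*sin(5*y**2 - 5)) dy into ∫(4*sin(5*u)) du: now ∫(4*sin(5*u)) du.
Step 2. Evaluate the standard form: now -4*cos(5*u)/5.
Step 3. Substitute back u = y**2 - 1: now -4*cos(5*y**2 - 5)/5.
Answer: -4*cos(5*y**2 - 5)/5.


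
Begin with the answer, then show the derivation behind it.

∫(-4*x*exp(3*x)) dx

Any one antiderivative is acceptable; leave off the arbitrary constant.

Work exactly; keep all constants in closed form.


The answer is -4*x*exp(3*x)/3 + 4*exp(3*x)/9.
Step 1. Integrate ∫(-4*x*exp(3*x)) dx by parts with u = x, dv = (-4*exp(3*x)) dx, so v = -4*exp(3*x)/3: now -4*x*exp(3*x)/3 + ∫(4*exp(3*x)/3) dx.
Step 2. Evaluate the standard form: now -4*x*exp(3*x)/3 + 4*exp(3*x)/9.
Answer: -4*x*exp(3*x)/3 + 4*exp(3*x)/9.


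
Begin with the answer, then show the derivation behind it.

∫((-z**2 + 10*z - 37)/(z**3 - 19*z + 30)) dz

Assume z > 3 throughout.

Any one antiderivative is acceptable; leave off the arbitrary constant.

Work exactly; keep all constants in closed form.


The answer is -2*log(z - 3) + 3*log(z - 2) - 2*log(z + 5).
Step 1. Decompose ∫((-z**2 + 10*z - 37)/(z**3 - 19*z + 30)) dz by partial fractions, (-z**2 + 10*z - 37)/(z**3 - 19*z + 30) = -2/(z + 5) + 3/(z - 2) - 2/(z - 3): now ∫(-2/(z - 3)) dz + ∫(3/(z - 2)) dz + ∫(-2/(z + 5)) dz.
Step 2. Evaluate the standard form [assuming z > 2]: now 3*log(z - 2) + ∫(-2/(z - 3)) dz + ∫(-2/(z + 5)) dz.
Step 3. Evaluate the standard form [assuming z > 3]: now -2*log(z - 3) + 3*log(z - 2) + ∫(-2/(z + 5)) dz.
Step 4. Evaluate the standard form [assuming z > -5]: now -2*log(z - 3) + 3*log(z - 2) - 2*log(z + 5).
Answer: -2*log(z - 3) + 3*log(z - 2) - 2*log(z + 5).


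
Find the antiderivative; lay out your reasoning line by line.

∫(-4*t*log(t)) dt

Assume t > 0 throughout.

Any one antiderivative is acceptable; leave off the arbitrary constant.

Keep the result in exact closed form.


Step 1. Integrate ∫(-4*t*log(t)) dt by parts with u = log(t), dv = (-4*t) dt, so v = -2*t**2 [assuming t > 0]: now -2*t**2*log(t) + ∫(2*t) dt.
Step 2. Evaluate the standard form: now -2*t**2*log(t) + t**2.
Answer: -2*t**2*log(t) + t**2.


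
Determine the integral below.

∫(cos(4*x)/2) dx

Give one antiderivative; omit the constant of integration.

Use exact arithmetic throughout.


Answer: sin(4*x)/8.


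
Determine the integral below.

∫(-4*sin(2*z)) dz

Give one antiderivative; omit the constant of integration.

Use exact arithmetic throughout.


Answer: 2*cos(2*z).


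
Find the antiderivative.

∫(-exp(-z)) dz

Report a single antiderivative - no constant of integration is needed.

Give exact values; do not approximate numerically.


Answer: exp(-z).


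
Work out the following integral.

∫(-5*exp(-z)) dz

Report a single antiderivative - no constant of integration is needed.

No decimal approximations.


Answer: 5*exp(-z).


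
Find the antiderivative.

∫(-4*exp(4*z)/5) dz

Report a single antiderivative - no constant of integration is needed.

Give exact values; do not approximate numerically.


Answer: -exp(4*z)/5.


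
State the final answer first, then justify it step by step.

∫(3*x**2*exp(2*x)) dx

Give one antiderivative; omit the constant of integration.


The answer is 3*x**2*exp(2*x)/2 - 3*x*exp(2*x)/2 + 3*exp(2*x)/4.
Step 1. Integrate ∫(3*x**2*exp(2*x)) dx by parts with u = x**2, dv = (3*exp(2*x)) dx, so v = 3*exp(2*x)/2: now 3*x**2*exp(2*x)/2 + ∫(-3*x*exp(2*x)) dx.
Step 2. Integrate ∫(-3*x*exp(2*x)) dx by parts with u = x, dv = (-3*exp(2*x)) dx, so v = -3*exp(2*x)/2: now 3*x**2*exp(2*x)/2 - 3*x*exp(2*x)/2 + ∫(3*exp(2*x)/2) dx.
Step 3. Evaluate the standard form: now 3*x**2*exp(2*x)/2 - 3*x*exp(2*x)/2 + 3*exp(2*x)/4.
Answer: 3*x**2*exp(2*x)/2 - 3*x*exp(2*x)/2 + 3*exp(2*x)/4.


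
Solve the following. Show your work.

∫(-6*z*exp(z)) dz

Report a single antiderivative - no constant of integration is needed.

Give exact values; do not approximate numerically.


Step 1. Integrate ∫(-6*z*exp(z)) dz by parts with u = z, dv = (-6*exp(z)) dz, so v = -6*exp(z): now -6*z*exp(z) + ∫(6*exp(z)) dz.
Step 2. Evaluate the standard form: now -6*z*exp(z) + 6*exp(z).
Answer: -6*z*exp(z) + 6*exp(z).


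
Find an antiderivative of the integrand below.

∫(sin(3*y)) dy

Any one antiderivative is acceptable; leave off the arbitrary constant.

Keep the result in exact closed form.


Answer: -cos(3*y)/3.


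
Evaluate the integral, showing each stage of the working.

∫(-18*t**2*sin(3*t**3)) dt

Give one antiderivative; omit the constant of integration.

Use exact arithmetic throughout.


Step 1. Substitute u = t**3, turning ∫(-18*t**2*sin(3*t**3)) dt into ∫(-6*sin(3*u)) du: now ∫(-6*sin(3*u)) du.
Step 2. Evaluate the standard form: now 2*cos(3*u).
Step 3. Substitute back u = t**3: now 2*cos(3*t**3).
Answer: 2*cos(3*t**3).


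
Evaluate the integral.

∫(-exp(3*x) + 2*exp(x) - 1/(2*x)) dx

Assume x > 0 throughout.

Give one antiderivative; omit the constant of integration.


Answer: -exp(3*x)/3 + 2*exp(x) - log(x)/2.


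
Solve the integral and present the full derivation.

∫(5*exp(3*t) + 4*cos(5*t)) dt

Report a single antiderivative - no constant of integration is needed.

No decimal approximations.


Step 1. Rewrite: now ∫(5*exp(3*t)) dt + ∫(4*cos(5*t)) dt.
Step 2. Evaluate the standard form: now 4*sin(5*t)/5 + ∫(5*exp(3*t)) dt.
Step 3. Evaluate the standard form: now 5*exp(3*t)/3 + 4*sin(5*t)/5.
Answer: 5*exp(3*t)/3 + 4*sin(5*t)/5.


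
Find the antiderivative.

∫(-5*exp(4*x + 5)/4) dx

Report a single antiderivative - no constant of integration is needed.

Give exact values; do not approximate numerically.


Answer: -5*exp(4*x + 5)/16.


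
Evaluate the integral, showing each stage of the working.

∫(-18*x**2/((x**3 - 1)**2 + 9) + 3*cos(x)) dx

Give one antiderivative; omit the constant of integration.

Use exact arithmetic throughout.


Step 1. Rewrite: now ∫(-18*x**2/((x**3 - 1)**2 + 9)) dx + ∫(3*cos(x)) dx.
Step 2. Evaluate the standard form: now 3*sin(x) + ∫(-18*x**2/((x**3 - 1)**2 + 9)) dx.
Step 3. Substitute u = x**3 - 1, turning ∫(-18*x**2/((x**3 - 1)**2 + 9)) dx into ∫(-6/(u**2 + 9)) du: now 3*sin(x) + ∫(-6/(u**2 + 9)) du.
Step 4. Evaluate the standard form: now 3*sin(x) - 2*atan(u/3).
Step 5. Substitute back u = x**3 - 1: now 3*sin(x) - 2*atan(x**3/3 - 1/3).
Answer: 3*sin(x) - 2*atan(x**3/3 - 1/3).


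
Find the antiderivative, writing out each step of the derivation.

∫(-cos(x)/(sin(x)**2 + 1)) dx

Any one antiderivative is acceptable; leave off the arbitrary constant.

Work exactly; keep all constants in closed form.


Step 1. Substitute u = sin(x), turning ∫(-cos(x)/(sin(x)**2 + 1)) dx into ∫(-1/(u**2 + 1)) du: now ∫(-1/(u**2 + 1)) du.
Step 2. Evaluate the standard form: now -atan(u).
Step 3. Substitute back u = sin(x): now -atan(sin(x)).
Answer: -atan(sin(x)).


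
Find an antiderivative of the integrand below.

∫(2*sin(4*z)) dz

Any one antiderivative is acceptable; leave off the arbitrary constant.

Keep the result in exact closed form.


Answer: -cos(4*z)/2.


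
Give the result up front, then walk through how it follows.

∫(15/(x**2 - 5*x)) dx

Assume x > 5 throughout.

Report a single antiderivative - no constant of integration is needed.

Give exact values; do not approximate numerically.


The answer is -3*log(x) + 3*log(x - 5).
Step 1. Decompose ∫(15/(x**2 - 5*x)) dx by partial fractions, 15/(x**2 - 5*x) = 3/(x - 5) - 3/x: now ∫(-3/x) dx + ∫(3/(x - 5)) dx.
Step 2. Evaluate the standard form [assuming x > 0]: now -3*log(x) + ∫(3/(x - 5)) dx.
Step 3. Evaluate the standard form [assuming x > 5]: now -3*log(x) + 3*log(x - 5).
Answer: -3*log(x) + 3*log(x - 5).


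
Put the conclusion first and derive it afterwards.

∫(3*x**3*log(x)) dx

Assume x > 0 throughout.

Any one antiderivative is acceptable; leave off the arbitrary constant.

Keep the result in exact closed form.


The answer is 3*x**4*log(x)/4 - 3*x**4/16.
Step 1. Integrate ∫(3*x**3*log(x)) dx by parts with u = log(x), dv = (3*x**3) dx, so v = 3*x**4/4 [assuming x > 0]: now 3*x**4*log(x)/4 + ∫(-3*x**3/4) dx.
Step 2. Evaluate the standard form: now 3*x**4*log(x)/4 - 3*x**4/16.
Answer: 3*x**4*log(x)/4 - 3*x**4/16.


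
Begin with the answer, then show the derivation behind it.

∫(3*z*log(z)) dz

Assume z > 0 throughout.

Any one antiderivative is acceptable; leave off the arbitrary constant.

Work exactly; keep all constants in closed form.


The answer is 3*z**2*log(z)/2 - 3*z**2/4.
Step 1. Integrate ∫(3*z*log(z)) dz by parts with u = log(z), dv = (3*z) dz, so v = 3*z**2/2 [assuming z > 0]: now 3*z**2*log(z)/2 + ∫(-3*z/2) dz.
Step 2. Evaluate the standard form: now 3*z**2*log(z)/2 - 3*z**2/4.
Answer: 3*z**2*log(z)/2 - 3*z**2/4.
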